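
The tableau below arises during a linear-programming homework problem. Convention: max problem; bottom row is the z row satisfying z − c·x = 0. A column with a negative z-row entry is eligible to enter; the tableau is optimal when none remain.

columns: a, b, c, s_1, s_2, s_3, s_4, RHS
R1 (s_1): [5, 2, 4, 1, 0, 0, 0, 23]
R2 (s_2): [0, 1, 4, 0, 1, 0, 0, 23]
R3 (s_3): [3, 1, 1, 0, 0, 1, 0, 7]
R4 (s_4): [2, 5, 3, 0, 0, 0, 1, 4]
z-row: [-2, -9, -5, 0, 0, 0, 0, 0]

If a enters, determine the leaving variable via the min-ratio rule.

Column a entries and ratios — s_1: 23/5 = 23/5; s_2: 0 ≤ 0, skip; s_3: 7/3 = 7/3; s_4: 4/2 = 2.
Smallest ratio is 2 in the row of s_4, so s_4 leaves.

s_4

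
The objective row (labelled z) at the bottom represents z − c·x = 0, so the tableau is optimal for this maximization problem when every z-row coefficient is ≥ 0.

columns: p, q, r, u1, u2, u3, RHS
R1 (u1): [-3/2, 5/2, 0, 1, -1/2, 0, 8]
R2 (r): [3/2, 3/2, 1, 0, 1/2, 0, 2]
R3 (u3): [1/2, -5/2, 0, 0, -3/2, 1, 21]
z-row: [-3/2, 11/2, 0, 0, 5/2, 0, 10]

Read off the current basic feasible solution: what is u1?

8

u1 is basic (row 1); its value is the RHS of that row, 8.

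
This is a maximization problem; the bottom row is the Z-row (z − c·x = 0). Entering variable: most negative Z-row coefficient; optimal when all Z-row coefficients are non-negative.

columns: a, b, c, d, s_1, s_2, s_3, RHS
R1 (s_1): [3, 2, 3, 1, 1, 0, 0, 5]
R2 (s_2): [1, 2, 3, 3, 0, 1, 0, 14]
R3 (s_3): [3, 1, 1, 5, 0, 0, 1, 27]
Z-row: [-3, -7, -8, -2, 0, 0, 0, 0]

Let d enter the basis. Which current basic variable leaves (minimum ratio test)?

s_2

Column d entries and ratios — s_1: 5/1 = 5; s_2: 14/3 = 14/3; s_3: 27/5 = 27/5.
Smallest ratio is 14/3 in the row of s_2, so s_2 leaves.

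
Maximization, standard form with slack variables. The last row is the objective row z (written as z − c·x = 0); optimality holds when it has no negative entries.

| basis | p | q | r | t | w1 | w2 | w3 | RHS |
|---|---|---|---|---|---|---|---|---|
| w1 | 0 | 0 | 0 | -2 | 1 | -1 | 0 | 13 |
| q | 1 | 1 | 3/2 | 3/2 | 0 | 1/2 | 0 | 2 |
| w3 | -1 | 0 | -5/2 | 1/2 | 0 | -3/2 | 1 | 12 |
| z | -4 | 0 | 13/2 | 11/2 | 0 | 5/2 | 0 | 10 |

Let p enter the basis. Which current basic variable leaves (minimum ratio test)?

q

Column p entries and ratios — w1: 0 ≤ 0, skip; q: 2/1 = 2; w3: -1 ≤ 0, skip.
Smallest ratio is 2 in the row of q, so q leaves.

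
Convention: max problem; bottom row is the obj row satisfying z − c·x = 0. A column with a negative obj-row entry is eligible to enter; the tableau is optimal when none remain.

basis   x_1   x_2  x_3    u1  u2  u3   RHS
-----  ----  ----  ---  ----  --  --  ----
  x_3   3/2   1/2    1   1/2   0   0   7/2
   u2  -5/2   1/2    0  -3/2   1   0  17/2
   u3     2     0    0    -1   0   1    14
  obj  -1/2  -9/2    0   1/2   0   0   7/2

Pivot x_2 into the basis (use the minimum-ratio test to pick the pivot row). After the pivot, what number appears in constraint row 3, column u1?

Ratio test on column x_2 — row 1: (7/2)/(1/2) = 7; row 2: (17/2)/(1/2) = 17; row 3: entry 0 ≤ 0. Minimum is 7 at row 1 (x_3 leaves); pivot element 1/2.
Divide row 1 by 1/2; eliminate column x_2 from the other rows.
Row 3 update in column u1: -1 − 0·1 = -1.

-1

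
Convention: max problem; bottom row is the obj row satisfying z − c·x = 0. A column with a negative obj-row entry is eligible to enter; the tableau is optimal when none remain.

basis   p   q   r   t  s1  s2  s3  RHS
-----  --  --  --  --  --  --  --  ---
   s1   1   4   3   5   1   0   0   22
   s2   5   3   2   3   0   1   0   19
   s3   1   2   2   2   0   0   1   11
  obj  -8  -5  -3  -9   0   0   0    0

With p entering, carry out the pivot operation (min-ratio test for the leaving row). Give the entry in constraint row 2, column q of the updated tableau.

3/5

Ratio test on column p — row 1: 22/1 = 22; row 2: 19/5 = 19/5; row 3: 11/1 = 11. Minimum is 19/5 at row 2 (s2 leaves); pivot element 5.
Divide row 2 by 5; eliminate column p from the other rows.
In the new row 2, the q entry is the old entry divided by the pivot: 3/5 = 3/5.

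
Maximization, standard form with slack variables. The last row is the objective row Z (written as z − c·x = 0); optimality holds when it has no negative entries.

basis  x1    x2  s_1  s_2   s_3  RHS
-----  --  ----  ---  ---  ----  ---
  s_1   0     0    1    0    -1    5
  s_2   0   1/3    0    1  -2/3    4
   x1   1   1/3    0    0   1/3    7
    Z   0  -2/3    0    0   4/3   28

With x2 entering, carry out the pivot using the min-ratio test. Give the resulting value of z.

36

Ratio test on column x2 — row 1: entry 0 ≤ 0; row 2: 4/(1/3) = 12; row 3: 7/(1/3) = 21. Minimum is 12 at row 2 (s_2 leaves); pivot element 1/3.
Pivot on row 2; the Z-row RHS becomes 28 − (-2/3)·12 = 36.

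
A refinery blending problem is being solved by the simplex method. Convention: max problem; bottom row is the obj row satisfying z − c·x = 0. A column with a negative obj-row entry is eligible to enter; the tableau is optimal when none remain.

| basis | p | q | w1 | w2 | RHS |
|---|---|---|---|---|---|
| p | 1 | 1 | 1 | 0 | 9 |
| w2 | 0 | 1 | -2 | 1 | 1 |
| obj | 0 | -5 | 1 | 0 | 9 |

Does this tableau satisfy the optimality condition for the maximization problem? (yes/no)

The obj-row has a negative entry -5 in column q, so it is not optimal.

no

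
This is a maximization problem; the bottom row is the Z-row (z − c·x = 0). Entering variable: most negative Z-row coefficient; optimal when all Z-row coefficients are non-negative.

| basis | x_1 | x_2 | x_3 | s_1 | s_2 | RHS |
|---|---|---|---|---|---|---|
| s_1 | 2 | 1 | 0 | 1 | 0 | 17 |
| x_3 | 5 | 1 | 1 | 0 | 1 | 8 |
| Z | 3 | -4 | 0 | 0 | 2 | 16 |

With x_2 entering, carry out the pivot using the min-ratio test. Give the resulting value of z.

Ratio test on column x_2 — row 1: 17/1 = 17; row 2: 8/1 = 8. Minimum is 8 at row 2 (x_3 leaves); pivot element 1.
Pivot on row 2; the Z-row RHS becomes 16 − (-4)·8 = 48.

48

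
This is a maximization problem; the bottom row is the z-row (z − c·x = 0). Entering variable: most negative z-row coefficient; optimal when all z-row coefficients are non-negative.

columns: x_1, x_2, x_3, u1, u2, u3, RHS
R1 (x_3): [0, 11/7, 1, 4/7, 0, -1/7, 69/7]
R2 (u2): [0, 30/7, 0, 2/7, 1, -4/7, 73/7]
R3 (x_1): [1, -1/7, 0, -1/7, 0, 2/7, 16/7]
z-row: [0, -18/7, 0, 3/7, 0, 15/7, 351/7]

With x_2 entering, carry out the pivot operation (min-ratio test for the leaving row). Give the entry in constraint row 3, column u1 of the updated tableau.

Ratio test on column x_2 — row 1: (69/7)/(11/7) = 69/11; row 2: (73/7)/(30/7) = 73/30; row 3: entry -1/7 ≤ 0. Minimum is 73/30 at row 2 (u2 leaves); pivot element 30/7.
Divide row 2 by 30/7; eliminate column x_2 from the other rows.
Row 3 update in column u1: -1/7 − (-1/7)·(1/15) = -2/15.

-2/15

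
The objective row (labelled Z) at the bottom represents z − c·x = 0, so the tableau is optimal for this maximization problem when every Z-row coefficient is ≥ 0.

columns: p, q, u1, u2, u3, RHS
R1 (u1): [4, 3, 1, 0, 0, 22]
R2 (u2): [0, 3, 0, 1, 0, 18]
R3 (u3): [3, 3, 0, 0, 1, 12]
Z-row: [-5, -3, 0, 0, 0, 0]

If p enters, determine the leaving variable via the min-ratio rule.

Column p entries and ratios — u1: 22/4 = 11/2; u2: 0 ≤ 0, skip; u3: 12/3 = 4.
Smallest ratio is 4 in the row of u3, so u3 leaves.

u3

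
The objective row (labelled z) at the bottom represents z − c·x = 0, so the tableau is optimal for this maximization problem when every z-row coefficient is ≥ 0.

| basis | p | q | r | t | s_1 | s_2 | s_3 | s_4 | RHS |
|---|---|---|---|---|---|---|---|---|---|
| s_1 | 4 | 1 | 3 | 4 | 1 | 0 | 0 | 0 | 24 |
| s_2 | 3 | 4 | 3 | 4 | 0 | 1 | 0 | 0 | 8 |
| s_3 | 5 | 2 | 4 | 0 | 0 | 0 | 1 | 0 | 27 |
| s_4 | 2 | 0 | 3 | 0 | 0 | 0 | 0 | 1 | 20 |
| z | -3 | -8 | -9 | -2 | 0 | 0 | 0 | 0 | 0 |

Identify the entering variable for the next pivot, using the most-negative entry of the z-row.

Negative z-row entries: p: -3, q: -8, r: -9, t: -2.
The most negative is -9 in column r, so r enters.

r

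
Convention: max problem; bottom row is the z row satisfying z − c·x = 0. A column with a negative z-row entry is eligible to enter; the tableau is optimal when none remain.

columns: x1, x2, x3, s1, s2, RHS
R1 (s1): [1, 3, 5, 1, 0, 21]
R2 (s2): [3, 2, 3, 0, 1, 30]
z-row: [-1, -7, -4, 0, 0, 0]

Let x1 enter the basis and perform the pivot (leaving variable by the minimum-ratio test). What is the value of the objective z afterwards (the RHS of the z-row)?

10

Ratio test on column x1 — row 1: 21/1 = 21; row 2: 30/3 = 10. Minimum is 10 at row 2 (s2 leaves); pivot element 3.
Pivot on row 2; the z-row RHS becomes 0 − (-1)·10 = 10.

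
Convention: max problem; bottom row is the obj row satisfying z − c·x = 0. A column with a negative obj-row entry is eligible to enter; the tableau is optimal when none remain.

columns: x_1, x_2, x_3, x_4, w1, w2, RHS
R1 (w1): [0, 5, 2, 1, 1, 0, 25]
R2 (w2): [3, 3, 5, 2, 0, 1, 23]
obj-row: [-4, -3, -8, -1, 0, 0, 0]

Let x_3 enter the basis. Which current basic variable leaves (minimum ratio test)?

Column x_3 entries and ratios — w1: 25/2 = 25/2; w2: 23/5 = 23/5.
Smallest ratio is 23/5 in the row of w2, so w2 leaves.

w2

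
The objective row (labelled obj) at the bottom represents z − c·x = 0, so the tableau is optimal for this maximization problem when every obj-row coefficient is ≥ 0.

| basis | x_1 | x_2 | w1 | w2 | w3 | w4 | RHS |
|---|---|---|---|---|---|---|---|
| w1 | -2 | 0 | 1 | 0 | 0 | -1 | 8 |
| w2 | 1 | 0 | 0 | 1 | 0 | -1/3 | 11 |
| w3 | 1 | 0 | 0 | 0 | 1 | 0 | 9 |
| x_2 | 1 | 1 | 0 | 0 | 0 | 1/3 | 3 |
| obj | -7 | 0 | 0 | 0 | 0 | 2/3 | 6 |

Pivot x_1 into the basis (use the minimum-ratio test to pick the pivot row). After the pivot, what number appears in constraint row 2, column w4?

Ratio test on column x_1 — row 1: entry -2 ≤ 0; row 2: 11/1 = 11; row 3: 9/1 = 9; row 4: 3/1 = 3. Minimum is 3 at row 4 (x_2 leaves); pivot element 1.
Divide row 4 by 1; eliminate column x_1 from the other rows.
Row 2 update in column w4: -1/3 − 1·(1/3) = -2/3.

-2/3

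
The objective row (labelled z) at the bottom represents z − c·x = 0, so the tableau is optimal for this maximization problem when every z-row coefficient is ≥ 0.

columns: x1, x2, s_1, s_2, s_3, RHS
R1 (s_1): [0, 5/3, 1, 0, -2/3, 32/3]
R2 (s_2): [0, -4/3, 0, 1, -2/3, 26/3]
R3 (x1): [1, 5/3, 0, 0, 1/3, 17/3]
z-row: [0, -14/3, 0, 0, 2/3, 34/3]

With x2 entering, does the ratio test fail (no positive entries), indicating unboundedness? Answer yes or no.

Column x2 has positive entries in row(s) 1, 3, so the ratio test bounds it — not unbounded.

no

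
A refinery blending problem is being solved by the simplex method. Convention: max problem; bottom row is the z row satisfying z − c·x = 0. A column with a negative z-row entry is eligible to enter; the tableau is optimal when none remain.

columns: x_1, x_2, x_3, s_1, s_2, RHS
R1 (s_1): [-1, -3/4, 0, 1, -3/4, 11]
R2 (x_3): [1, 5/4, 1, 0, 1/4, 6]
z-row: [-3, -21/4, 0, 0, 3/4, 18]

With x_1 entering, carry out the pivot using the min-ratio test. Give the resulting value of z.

Ratio test on column x_1 — row 1: entry -1 ≤ 0; row 2: 6/1 = 6. Minimum is 6 at row 2 (x_3 leaves); pivot element 1.
Pivot on row 2; the z-row RHS becomes 18 − (-3)·6 = 36.

36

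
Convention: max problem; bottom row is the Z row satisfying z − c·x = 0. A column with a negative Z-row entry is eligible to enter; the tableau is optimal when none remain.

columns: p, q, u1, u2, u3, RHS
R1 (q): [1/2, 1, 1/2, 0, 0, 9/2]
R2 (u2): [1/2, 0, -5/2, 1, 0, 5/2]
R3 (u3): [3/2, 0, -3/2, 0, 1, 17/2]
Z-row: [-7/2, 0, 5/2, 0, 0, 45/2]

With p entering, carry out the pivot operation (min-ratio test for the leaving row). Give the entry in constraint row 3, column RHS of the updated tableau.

1

Ratio test on column p — row 1: (9/2)/(1/2) = 9; row 2: (5/2)/(1/2) = 5; row 3: (17/2)/(3/2) = 17/3. Minimum is 5 at row 2 (u2 leaves); pivot element 1/2.
Divide row 2 by 1/2; eliminate column p from the other rows.
Row 3 update in column RHS: 17/2 − (3/2)·5 = 1.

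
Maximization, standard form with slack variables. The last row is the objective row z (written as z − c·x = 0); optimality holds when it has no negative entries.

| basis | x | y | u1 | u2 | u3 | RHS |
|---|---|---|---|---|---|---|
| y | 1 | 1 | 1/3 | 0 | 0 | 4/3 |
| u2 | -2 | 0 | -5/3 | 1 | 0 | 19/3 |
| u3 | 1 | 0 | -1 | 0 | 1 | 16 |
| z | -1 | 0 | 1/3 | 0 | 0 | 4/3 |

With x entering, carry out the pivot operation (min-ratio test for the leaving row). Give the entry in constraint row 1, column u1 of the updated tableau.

Ratio test on column x — row 1: (4/3)/1 = 4/3; row 2: entry -2 ≤ 0; row 3: 16/1 = 16. Minimum is 4/3 at row 1 (y leaves); pivot element 1.
Divide row 1 by 1; eliminate column x from the other rows.
In the new row 1, the u1 entry is the old entry divided by the pivot: (1/3)/1 = 1/3.

1/3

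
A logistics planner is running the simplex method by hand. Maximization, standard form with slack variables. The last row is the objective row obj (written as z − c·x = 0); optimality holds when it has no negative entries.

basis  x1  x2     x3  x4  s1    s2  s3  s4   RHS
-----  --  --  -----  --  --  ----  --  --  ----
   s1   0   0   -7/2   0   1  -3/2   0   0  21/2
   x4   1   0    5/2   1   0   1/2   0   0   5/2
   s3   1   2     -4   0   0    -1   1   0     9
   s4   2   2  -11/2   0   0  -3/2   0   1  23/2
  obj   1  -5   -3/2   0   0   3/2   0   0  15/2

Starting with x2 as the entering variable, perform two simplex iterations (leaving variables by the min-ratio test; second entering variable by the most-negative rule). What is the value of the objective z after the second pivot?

83/2

Ratio test on column x2 — row 1: entry 0 ≤ 0; row 2: entry 0 ≤ 0; row 3: 9/2 = 9/2; row 4: (23/2)/2 = 23/4. Minimum is 9/2 at row 3 (s3 leaves); pivot element 2.
Pivot on row 3; the obj-row RHS becomes 15/2 − (-5)·(9/2) = 30.
Next entering variable (most negative obj-row entry -23/2): x3.
Ratio test on column x3 — row 1: entry -7/2 ≤ 0; row 2: (5/2)/(5/2) = 1; row 3: entry -2 ≤ 0; row 4: entry -3/2 ≤ 0. Minimum is 1 at row 2 (x4 leaves); pivot element 5/2.
After the second pivot the obj-row RHS is 30 − (-23/2)·1 = 83/2.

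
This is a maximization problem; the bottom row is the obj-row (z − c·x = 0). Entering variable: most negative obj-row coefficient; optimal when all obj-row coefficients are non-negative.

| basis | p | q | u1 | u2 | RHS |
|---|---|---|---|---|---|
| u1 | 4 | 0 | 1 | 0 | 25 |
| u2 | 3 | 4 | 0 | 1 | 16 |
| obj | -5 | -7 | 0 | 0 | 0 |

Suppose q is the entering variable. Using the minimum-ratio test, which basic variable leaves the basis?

u2

Column q entries and ratios — u1: 0 ≤ 0, skip; u2: 16/4 = 4.
Smallest ratio is 4 in the row of u2, so u2 leaves.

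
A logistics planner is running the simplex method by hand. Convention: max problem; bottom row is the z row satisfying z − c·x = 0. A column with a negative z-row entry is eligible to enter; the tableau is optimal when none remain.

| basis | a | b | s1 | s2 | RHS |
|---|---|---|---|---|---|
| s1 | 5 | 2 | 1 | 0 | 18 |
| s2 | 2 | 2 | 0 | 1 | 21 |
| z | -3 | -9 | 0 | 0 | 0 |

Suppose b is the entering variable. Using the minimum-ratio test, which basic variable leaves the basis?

s1

Column b entries and ratios — s1: 18/2 = 9; s2: 21/2 = 21/2.
Smallest ratio is 9 in the row of s1, so s1 leaves.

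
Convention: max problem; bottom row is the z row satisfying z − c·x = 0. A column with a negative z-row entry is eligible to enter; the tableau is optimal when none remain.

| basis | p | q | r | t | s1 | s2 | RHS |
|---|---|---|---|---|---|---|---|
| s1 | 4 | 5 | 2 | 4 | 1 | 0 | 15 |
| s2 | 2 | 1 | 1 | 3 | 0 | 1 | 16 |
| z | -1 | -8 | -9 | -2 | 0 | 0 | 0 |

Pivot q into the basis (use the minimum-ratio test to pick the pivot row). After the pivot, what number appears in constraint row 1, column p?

4/5

Ratio test on column q — row 1: 15/5 = 3; row 2: 16/1 = 16. Minimum is 3 at row 1 (s1 leaves); pivot element 5.
Divide row 1 by 5; eliminate column q from the other rows.
In the new row 1, the p entry is the old entry divided by the pivot: 4/5 = 4/5.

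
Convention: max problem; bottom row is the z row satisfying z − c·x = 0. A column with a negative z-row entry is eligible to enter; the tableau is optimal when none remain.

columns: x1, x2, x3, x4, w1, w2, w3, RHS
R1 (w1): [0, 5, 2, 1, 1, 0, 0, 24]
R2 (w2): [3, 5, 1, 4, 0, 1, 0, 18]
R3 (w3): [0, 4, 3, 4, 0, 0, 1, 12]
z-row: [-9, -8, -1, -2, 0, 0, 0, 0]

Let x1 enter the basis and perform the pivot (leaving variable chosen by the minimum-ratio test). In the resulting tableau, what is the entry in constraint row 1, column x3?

Ratio test on column x1 — row 1: entry 0 ≤ 0; row 2: 18/3 = 6; row 3: entry 0 ≤ 0. Minimum is 6 at row 2 (w2 leaves); pivot element 3.
Divide row 2 by 3; eliminate column x1 from the other rows.
Row 1 update in column x3: 2 − 0·(1/3) = 2.

2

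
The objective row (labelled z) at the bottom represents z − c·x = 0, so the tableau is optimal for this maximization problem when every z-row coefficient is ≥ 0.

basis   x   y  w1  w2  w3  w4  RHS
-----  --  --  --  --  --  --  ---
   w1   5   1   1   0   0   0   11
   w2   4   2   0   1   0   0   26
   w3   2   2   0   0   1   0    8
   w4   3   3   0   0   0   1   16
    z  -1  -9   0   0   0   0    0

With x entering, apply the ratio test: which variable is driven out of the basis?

Column x entries and ratios — w1: 11/5 = 11/5; w2: 26/4 = 13/2; w3: 8/2 = 4; w4: 16/3 = 16/3.
Smallest ratio is 11/5 in the row of w1, so w1 leaves.

w1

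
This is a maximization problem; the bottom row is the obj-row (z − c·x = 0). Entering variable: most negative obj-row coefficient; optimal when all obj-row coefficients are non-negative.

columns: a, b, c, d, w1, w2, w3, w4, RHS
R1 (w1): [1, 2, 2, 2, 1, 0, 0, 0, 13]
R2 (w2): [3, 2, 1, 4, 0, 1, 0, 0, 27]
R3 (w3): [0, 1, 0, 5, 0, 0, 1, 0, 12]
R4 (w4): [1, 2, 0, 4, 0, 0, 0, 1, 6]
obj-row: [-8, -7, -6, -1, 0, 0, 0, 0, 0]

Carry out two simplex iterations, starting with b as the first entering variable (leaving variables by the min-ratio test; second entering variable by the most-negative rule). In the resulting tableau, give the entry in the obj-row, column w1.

3

Ratio test on column b — row 1: 13/2 = 13/2; row 2: 27/2 = 27/2; row 3: 12/1 = 12; row 4: 6/2 = 3. Minimum is 3 at row 4 (w4 leaves); pivot element 2.
Divide row 4 by 2; eliminate column b from the other rows.
Second iteration: most negative obj-row entry is -6 in column c, so c enters.
Ratio test on column c — row 1: 7/2 = 7/2; row 2: 21/1 = 21; row 3: entry 0 ≤ 0; row 4: entry 0 ≤ 0. Minimum is 7/2 at row 1 (w1 leaves); pivot element 2.
Divide row 1 by 2; eliminate column c from the other rows.
After both pivots, the entry at the obj-row, column w1 is 3.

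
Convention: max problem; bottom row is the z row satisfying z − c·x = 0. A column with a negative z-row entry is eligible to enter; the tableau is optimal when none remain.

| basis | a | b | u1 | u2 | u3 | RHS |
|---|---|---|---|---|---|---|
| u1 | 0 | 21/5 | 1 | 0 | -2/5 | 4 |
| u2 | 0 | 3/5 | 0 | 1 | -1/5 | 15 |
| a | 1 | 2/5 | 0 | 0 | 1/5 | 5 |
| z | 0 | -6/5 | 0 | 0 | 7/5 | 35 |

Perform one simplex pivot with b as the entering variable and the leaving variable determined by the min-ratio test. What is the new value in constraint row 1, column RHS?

20/21

Ratio test on column b — row 1: 4/(21/5) = 20/21; row 2: 15/(3/5) = 25; row 3: 5/(2/5) = 25/2. Minimum is 20/21 at row 1 (u1 leaves); pivot element 21/5.
Divide row 1 by 21/5; eliminate column b from the other rows.
In the new row 1, the RHS entry is the old entry divided by the pivot: 4/(21/5) = 20/21.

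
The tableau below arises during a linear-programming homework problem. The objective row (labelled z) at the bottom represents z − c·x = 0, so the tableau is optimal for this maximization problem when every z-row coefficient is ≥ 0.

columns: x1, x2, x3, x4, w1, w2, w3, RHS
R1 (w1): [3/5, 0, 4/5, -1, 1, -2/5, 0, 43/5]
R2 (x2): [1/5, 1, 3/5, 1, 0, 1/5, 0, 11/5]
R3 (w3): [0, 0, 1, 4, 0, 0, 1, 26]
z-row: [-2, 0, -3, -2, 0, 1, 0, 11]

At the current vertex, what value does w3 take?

w3 is basic (row 3); its value is the RHS of that row, 26.

26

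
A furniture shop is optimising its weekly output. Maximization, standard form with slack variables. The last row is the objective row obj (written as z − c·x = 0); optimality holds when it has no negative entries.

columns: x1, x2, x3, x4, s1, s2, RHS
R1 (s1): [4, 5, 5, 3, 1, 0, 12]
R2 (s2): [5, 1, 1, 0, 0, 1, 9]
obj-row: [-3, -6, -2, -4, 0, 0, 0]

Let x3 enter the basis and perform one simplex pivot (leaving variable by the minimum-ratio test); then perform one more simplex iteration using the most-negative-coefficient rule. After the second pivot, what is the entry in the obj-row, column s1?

Ratio test on column x3 — row 1: 12/5 = 12/5; row 2: 9/1 = 9. Minimum is 12/5 at row 1 (s1 leaves); pivot element 5.
Divide row 1 by 5; eliminate column x3 from the other rows.
Second iteration: most negative obj-row entry is -4 in column x2, so x2 enters.
Ratio test on column x2 — row 1: (12/5)/1 = 12/5; row 2: entry 0 ≤ 0. Minimum is 12/5 at row 1 (x3 leaves); pivot element 1.
Divide row 1 by 1; eliminate column x2 from the other rows.
After both pivots, the entry at the obj-row, column s1 is 6/5.

6/5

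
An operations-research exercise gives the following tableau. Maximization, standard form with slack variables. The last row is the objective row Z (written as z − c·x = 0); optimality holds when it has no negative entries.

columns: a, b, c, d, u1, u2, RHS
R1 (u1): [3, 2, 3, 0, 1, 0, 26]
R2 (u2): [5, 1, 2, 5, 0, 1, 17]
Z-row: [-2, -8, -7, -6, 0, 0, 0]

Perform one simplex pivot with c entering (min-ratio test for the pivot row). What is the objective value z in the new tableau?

Ratio test on column c — row 1: 26/3 = 26/3; row 2: 17/2 = 17/2. Minimum is 17/2 at row 2 (u2 leaves); pivot element 2.
Pivot on row 2; the Z-row RHS becomes 0 − (-7)·(17/2) = 119/2.

119/2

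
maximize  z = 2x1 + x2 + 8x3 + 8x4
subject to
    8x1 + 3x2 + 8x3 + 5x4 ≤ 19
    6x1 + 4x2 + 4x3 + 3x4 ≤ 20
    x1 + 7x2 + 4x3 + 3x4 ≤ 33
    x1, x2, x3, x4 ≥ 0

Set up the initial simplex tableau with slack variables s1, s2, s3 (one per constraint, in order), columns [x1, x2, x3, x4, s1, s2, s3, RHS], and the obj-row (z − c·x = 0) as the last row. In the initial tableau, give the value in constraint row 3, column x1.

1

Constraint 3 has coefficient 1 on x1.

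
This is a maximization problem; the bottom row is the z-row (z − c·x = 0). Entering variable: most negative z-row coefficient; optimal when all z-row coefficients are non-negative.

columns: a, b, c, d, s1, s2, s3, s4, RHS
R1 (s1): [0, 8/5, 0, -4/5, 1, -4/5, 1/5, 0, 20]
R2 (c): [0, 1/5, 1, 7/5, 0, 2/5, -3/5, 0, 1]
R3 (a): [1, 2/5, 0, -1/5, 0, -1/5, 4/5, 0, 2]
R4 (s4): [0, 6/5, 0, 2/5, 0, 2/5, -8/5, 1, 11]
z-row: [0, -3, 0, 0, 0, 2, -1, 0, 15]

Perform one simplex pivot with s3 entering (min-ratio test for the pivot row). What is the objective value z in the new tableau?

35/2

Ratio test on column s3 — row 1: 20/(1/5) = 100; row 2: entry -3/5 ≤ 0; row 3: 2/(4/5) = 5/2; row 4: entry -8/5 ≤ 0. Minimum is 5/2 at row 3 (a leaves); pivot element 4/5.
Pivot on row 3; the z-row RHS becomes 15 − (-1)·(5/2) = 35/2.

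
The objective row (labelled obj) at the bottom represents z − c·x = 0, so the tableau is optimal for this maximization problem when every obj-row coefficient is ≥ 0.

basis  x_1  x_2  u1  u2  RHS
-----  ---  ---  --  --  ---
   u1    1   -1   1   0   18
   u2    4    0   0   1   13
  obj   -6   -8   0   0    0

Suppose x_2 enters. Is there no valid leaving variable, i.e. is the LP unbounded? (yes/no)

yes

Every constraint-row entry in column x_2 is ≤ 0, so increasing x_2 is unbounded.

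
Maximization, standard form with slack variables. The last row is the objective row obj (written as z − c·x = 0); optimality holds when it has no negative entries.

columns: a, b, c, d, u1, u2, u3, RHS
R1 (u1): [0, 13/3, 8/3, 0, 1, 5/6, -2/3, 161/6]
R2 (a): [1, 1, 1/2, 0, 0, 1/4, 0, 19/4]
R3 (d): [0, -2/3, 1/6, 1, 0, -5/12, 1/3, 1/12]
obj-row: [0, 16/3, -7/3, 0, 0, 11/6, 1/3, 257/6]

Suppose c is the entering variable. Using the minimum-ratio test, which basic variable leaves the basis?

d

Column c entries and ratios — u1: (161/6)/(8/3) = 161/16; a: (19/4)/(1/2) = 19/2; d: (1/12)/(1/6) = 1/2.
Smallest ratio is 1/2 in the row of d, so d leaves.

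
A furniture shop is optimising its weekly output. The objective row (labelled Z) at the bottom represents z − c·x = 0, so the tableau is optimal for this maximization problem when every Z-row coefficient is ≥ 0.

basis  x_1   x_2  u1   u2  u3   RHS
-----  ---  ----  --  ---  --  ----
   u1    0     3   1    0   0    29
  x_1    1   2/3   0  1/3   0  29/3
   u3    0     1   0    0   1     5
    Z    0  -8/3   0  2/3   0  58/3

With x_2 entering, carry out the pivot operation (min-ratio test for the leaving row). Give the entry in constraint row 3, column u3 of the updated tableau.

1

Ratio test on column x_2 — row 1: 29/3 = 29/3; row 2: (29/3)/(2/3) = 29/2; row 3: 5/1 = 5. Minimum is 5 at row 3 (u3 leaves); pivot element 1.
Divide row 3 by 1; eliminate column x_2 from the other rows.
In the new row 3, the u3 entry is the old entry divided by the pivot: 1/1 = 1.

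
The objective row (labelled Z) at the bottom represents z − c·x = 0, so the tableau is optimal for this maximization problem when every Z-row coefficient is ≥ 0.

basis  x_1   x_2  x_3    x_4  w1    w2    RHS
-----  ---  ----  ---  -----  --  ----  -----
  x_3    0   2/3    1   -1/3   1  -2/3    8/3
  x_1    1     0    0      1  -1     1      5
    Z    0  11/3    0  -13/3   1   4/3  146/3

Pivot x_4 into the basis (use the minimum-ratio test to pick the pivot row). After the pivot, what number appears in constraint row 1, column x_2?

2/3

Ratio test on column x_4 — row 1: entry -1/3 ≤ 0; row 2: 5/1 = 5. Minimum is 5 at row 2 (x_1 leaves); pivot element 1.
Divide row 2 by 1; eliminate column x_4 from the other rows.
Row 1 update in column x_2: 2/3 − (-1/3)·0 = 2/3.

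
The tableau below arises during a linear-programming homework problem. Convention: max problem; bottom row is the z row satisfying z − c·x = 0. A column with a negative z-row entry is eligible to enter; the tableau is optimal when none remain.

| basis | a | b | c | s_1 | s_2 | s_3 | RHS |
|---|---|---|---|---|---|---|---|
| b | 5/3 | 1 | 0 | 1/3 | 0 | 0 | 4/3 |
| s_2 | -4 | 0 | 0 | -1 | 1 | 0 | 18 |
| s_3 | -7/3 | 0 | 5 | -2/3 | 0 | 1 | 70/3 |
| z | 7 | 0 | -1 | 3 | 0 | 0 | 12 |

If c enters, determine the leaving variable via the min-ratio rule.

s_3

Column c entries and ratios — b: 0 ≤ 0, skip; s_2: 0 ≤ 0, skip; s_3: (70/3)/5 = 14/3.
Smallest ratio is 14/3 in the row of s_3, so s_3 leaves.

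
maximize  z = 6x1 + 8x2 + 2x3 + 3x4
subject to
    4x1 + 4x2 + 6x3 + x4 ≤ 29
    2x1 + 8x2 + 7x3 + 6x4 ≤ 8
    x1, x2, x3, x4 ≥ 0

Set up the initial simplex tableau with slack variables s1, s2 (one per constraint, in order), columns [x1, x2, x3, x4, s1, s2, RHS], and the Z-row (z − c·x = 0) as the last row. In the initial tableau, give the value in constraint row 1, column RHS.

The RHS of constraint 1 is b_1 = 29.

29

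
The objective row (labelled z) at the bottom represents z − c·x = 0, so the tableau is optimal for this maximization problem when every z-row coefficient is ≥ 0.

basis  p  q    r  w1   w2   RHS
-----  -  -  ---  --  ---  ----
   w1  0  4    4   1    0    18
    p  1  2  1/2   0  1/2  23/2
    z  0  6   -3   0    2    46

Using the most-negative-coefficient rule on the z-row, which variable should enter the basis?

Negative z-row entries: r: -3.
The most negative is -3 in column r, so r enters.

r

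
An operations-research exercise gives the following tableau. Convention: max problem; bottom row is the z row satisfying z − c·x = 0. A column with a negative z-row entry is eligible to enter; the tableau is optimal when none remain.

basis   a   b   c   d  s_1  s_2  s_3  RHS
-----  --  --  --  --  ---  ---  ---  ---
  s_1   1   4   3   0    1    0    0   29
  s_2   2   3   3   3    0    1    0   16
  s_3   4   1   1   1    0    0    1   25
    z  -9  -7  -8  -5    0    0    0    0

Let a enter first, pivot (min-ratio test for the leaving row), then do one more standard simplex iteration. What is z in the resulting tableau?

643/10

Ratio test on column a — row 1: 29/1 = 29; row 2: 16/2 = 8; row 3: 25/4 = 25/4. Minimum is 25/4 at row 3 (s_3 leaves); pivot element 4.
Pivot on row 3; the z-row RHS becomes 0 − (-9)·(25/4) = 225/4.
Next entering variable (most negative z-row entry -23/4): c.
Ratio test on column c — row 1: (91/4)/(11/4) = 91/11; row 2: (7/2)/(5/2) = 7/5; row 3: (25/4)/(1/4) = 25. Minimum is 7/5 at row 2 (s_2 leaves); pivot element 5/2.
After the second pivot the z-row RHS is 225/4 − (-23/4)·(7/5) = 643/10.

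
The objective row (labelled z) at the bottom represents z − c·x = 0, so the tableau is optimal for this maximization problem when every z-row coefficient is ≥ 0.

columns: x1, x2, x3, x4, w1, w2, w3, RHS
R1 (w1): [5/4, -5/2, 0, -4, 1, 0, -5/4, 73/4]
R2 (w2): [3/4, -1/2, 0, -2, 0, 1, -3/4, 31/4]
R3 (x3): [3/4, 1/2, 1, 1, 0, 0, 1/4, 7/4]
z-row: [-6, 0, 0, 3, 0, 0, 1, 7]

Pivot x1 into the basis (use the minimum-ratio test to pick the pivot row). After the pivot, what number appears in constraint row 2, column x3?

-1

Ratio test on column x1 — row 1: (73/4)/(5/4) = 73/5; row 2: (31/4)/(3/4) = 31/3; row 3: (7/4)/(3/4) = 7/3. Minimum is 7/3 at row 3 (x3 leaves); pivot element 3/4.
Divide row 3 by 3/4; eliminate column x1 from the other rows.
Row 2 update in column x3: 0 − (3/4)·(4/3) = -1.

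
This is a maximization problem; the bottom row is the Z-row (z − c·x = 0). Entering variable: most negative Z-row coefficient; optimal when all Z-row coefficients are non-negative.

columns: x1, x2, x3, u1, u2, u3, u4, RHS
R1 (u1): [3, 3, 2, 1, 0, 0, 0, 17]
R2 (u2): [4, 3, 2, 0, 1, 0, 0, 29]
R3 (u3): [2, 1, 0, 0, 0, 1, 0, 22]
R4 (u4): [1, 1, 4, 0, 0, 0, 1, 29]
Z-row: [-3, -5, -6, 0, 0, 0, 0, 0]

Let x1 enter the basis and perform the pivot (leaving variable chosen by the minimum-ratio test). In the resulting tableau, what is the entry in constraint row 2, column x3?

-2/3

Ratio test on column x1 — row 1: 17/3 = 17/3; row 2: 29/4 = 29/4; row 3: 22/2 = 11; row 4: 29/1 = 29. Minimum is 17/3 at row 1 (u1 leaves); pivot element 3.
Divide row 1 by 3; eliminate column x1 from the other rows.
Row 2 update in column x3: 2 − 4·(2/3) = -2/3.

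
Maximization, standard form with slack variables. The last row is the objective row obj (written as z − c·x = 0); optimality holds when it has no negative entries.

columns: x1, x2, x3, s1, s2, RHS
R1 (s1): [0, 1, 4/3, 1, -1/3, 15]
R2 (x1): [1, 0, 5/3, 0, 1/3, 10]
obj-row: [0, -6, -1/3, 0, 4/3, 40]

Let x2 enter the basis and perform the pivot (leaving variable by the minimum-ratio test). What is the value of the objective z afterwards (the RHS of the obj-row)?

Ratio test on column x2 — row 1: 15/1 = 15; row 2: entry 0 ≤ 0. Minimum is 15 at row 1 (s1 leaves); pivot element 1.
Pivot on row 1; the obj-row RHS becomes 40 − (-6)·15 = 130.

130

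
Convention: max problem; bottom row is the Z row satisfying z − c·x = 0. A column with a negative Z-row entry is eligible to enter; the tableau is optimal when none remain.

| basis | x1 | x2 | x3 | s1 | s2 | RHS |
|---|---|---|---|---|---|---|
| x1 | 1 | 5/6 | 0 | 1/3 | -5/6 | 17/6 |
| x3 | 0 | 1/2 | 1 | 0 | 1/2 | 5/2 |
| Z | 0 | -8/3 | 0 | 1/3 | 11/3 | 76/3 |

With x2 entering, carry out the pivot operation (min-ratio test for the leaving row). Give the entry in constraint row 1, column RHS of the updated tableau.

17/5

Ratio test on column x2 — row 1: (17/6)/(5/6) = 17/5; row 2: (5/2)/(1/2) = 5. Minimum is 17/5 at row 1 (x1 leaves); pivot element 5/6.
Divide row 1 by 5/6; eliminate column x2 from the other rows.
In the new row 1, the RHS entry is the old entry divided by the pivot: (17/6)/(5/6) = 17/5.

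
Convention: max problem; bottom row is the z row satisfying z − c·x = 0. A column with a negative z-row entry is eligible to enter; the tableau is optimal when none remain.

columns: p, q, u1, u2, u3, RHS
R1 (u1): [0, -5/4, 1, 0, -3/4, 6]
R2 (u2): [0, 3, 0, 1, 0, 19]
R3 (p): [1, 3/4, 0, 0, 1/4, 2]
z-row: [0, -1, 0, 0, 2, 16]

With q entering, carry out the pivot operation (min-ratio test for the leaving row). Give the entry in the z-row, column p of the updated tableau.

4/3

Ratio test on column q — row 1: entry -5/4 ≤ 0; row 2: 19/3 = 19/3; row 3: 2/(3/4) = 8/3. Minimum is 8/3 at row 3 (p leaves); pivot element 3/4.
Divide row 3 by 3/4; eliminate column q from the other rows.
z-row update in column p: 0 − (-1)·(4/3) = 4/3.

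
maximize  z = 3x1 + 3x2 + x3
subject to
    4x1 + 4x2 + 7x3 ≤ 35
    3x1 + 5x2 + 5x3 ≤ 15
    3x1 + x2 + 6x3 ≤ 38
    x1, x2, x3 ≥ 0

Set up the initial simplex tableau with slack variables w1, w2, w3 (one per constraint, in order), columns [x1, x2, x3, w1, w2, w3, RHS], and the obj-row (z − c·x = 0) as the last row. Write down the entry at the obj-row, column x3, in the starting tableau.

-1

The obj-row carries the negated objective coefficients: the x3 entry is -1.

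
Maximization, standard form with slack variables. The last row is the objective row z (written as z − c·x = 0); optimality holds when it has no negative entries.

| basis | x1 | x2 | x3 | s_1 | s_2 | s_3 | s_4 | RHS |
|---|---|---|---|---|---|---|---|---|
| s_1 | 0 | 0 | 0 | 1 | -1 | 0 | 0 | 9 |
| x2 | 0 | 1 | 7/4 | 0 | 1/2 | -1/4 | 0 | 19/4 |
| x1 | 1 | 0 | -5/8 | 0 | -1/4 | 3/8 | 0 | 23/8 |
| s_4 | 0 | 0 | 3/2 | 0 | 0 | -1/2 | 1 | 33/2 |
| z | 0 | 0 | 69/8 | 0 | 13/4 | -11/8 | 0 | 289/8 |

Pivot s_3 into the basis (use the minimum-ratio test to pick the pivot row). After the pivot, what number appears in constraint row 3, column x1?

Ratio test on column s_3 — row 1: entry 0 ≤ 0; row 2: entry -1/4 ≤ 0; row 3: (23/8)/(3/8) = 23/3; row 4: entry -1/2 ≤ 0. Minimum is 23/3 at row 3 (x1 leaves); pivot element 3/8.
Divide row 3 by 3/8; eliminate column s_3 from the other rows.
In the new row 3, the x1 entry is the old entry divided by the pivot: 1/(3/8) = 8/3.

8/3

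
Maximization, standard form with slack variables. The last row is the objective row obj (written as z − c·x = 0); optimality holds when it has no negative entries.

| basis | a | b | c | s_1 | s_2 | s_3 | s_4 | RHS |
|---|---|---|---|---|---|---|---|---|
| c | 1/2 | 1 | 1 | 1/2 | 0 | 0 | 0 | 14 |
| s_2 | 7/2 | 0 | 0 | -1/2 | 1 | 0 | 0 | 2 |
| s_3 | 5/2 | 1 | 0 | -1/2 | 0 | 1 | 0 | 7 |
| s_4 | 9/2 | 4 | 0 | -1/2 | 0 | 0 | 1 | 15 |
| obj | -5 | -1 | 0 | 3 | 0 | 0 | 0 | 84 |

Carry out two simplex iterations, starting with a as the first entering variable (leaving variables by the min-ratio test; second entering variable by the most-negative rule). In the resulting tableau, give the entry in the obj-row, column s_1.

65/28

Ratio test on column a — row 1: 14/(1/2) = 28; row 2: 2/(7/2) = 4/7; row 3: 7/(5/2) = 14/5; row 4: 15/(9/2) = 10/3. Minimum is 4/7 at row 2 (s_2 leaves); pivot element 7/2.
Divide row 2 by 7/2; eliminate column a from the other rows.
Second iteration: most negative obj-row entry is -1 in column b, so b enters.
Ratio test on column b — row 1: (96/7)/1 = 96/7; row 2: entry 0 ≤ 0; row 3: (39/7)/1 = 39/7; row 4: (87/7)/4 = 87/28. Minimum is 87/28 at row 4 (s_4 leaves); pivot element 4.
Divide row 4 by 4; eliminate column b from the other rows.
After both pivots, the entry at the obj-row, column s_1 is 65/28.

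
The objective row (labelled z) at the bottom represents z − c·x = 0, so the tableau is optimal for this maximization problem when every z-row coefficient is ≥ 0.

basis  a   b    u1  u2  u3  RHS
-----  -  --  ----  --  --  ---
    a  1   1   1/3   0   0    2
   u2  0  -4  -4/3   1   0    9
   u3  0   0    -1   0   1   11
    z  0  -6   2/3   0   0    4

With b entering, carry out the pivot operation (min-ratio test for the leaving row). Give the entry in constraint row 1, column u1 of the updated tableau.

Ratio test on column b — row 1: 2/1 = 2; row 2: entry -4 ≤ 0; row 3: entry 0 ≤ 0. Minimum is 2 at row 1 (a leaves); pivot element 1.
Divide row 1 by 1; eliminate column b from the other rows.
In the new row 1, the u1 entry is the old entry divided by the pivot: (1/3)/1 = 1/3.

1/3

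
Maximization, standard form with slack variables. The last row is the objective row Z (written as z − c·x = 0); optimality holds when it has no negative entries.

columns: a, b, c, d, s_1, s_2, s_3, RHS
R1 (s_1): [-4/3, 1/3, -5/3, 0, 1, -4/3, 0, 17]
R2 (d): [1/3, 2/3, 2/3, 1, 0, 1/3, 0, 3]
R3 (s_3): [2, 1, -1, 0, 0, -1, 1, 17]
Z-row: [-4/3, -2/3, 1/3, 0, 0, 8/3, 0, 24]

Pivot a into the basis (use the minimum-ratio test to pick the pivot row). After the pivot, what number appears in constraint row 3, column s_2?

-1/2

Ratio test on column a — row 1: entry -4/3 ≤ 0; row 2: 3/(1/3) = 9; row 3: 17/2 = 17/2. Minimum is 17/2 at row 3 (s_3 leaves); pivot element 2.
Divide row 3 by 2; eliminate column a from the other rows.
In the new row 3, the s_2 entry is the old entry divided by the pivot: (-1)/2 = -1/2.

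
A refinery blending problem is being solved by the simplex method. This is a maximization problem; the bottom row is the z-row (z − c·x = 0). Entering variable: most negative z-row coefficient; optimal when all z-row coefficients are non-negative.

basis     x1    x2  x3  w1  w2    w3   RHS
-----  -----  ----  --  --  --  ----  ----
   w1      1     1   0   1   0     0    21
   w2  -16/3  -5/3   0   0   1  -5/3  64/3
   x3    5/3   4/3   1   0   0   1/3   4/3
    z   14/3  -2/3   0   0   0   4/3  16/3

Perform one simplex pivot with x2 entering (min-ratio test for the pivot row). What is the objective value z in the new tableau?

6

Ratio test on column x2 — row 1: 21/1 = 21; row 2: entry -5/3 ≤ 0; row 3: (4/3)/(4/3) = 1. Minimum is 1 at row 3 (x3 leaves); pivot element 4/3.
Pivot on row 3; the z-row RHS becomes 16/3 − (-2/3)·1 = 6.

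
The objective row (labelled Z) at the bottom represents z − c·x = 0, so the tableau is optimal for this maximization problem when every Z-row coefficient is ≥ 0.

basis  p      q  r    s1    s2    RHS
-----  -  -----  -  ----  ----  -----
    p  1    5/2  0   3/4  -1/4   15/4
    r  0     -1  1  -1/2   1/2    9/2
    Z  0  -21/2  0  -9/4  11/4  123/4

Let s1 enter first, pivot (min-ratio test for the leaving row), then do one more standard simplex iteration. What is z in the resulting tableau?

Ratio test on column s1 — row 1: (15/4)/(3/4) = 5; row 2: entry -1/2 ≤ 0. Minimum is 5 at row 1 (p leaves); pivot element 3/4.
Pivot on row 1; the Z-row RHS becomes 123/4 − (-9/4)·5 = 42.
Next entering variable (most negative Z-row entry -3): q.
Ratio test on column q — row 1: 5/(10/3) = 3/2; row 2: 7/(2/3) = 21/2. Minimum is 3/2 at row 1 (s1 leaves); pivot element 10/3.
After the second pivot the Z-row RHS is 42 − (-3)·(3/2) = 93/2.

93/2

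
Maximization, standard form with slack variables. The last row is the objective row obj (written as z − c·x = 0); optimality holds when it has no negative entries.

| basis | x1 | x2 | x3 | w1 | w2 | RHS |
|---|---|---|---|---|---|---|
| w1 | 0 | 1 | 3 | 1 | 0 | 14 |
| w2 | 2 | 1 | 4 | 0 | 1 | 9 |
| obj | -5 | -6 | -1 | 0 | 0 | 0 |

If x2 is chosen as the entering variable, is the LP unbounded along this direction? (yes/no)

no

Column x2 has positive entries in row(s) 1, 2, so the ratio test bounds it — not unbounded.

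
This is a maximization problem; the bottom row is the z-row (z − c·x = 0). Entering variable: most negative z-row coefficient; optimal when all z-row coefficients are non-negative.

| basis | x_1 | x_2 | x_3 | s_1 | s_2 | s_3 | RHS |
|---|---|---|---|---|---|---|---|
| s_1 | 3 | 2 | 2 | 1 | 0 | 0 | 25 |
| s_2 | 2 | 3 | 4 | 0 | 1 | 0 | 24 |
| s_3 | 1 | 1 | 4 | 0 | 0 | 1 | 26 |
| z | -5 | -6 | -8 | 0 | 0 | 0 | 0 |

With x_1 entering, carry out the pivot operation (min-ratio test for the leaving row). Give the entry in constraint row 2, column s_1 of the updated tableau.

-2/3

Ratio test on column x_1 — row 1: 25/3 = 25/3; row 2: 24/2 = 12; row 3: 26/1 = 26. Minimum is 25/3 at row 1 (s_1 leaves); pivot element 3.
Divide row 1 by 3; eliminate column x_1 from the other rows.
Row 2 update in column s_1: 0 − 2·(1/3) = -2/3.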